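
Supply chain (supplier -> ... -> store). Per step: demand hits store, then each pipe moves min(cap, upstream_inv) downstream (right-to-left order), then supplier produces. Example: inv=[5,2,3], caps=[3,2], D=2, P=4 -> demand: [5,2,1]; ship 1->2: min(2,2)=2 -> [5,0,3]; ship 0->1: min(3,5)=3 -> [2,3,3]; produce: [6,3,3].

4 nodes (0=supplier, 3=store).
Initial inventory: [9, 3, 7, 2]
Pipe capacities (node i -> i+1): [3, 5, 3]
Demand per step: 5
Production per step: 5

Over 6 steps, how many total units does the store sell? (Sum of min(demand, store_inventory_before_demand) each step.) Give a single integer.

Step 1: sold=2 (running total=2) -> [11 3 7 3]
Step 2: sold=3 (running total=5) -> [13 3 7 3]
Step 3: sold=3 (running total=8) -> [15 3 7 3]
Step 4: sold=3 (running total=11) -> [17 3 7 3]
Step 5: sold=3 (running total=14) -> [19 3 7 3]
Step 6: sold=3 (running total=17) -> [21 3 7 3]

Answer: 17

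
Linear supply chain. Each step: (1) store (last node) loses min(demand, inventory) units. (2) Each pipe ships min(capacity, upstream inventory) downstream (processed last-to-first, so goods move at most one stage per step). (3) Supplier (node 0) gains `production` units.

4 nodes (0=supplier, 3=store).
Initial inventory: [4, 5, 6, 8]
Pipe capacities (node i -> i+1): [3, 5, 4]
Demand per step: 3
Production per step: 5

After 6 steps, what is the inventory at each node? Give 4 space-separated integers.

Step 1: demand=3,sold=3 ship[2->3]=4 ship[1->2]=5 ship[0->1]=3 prod=5 -> inv=[6 3 7 9]
Step 2: demand=3,sold=3 ship[2->3]=4 ship[1->2]=3 ship[0->1]=3 prod=5 -> inv=[8 3 6 10]
Step 3: demand=3,sold=3 ship[2->3]=4 ship[1->2]=3 ship[0->1]=3 prod=5 -> inv=[10 3 5 11]
Step 4: demand=3,sold=3 ship[2->3]=4 ship[1->2]=3 ship[0->1]=3 prod=5 -> inv=[12 3 4 12]
Step 5: demand=3,sold=3 ship[2->3]=4 ship[1->2]=3 ship[0->1]=3 prod=5 -> inv=[14 3 3 13]
Step 6: demand=3,sold=3 ship[2->3]=3 ship[1->2]=3 ship[0->1]=3 prod=5 -> inv=[16 3 3 13]

16 3 3 13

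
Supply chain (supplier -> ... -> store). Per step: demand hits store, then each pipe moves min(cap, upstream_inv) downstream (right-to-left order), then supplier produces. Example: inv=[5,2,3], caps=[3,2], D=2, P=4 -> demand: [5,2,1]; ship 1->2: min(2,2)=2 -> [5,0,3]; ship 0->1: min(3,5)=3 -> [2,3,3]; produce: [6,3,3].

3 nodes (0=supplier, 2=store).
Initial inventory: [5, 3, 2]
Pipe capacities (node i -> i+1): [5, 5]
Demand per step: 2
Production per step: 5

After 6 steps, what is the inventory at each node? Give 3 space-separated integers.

Step 1: demand=2,sold=2 ship[1->2]=3 ship[0->1]=5 prod=5 -> inv=[5 5 3]
Step 2: demand=2,sold=2 ship[1->2]=5 ship[0->1]=5 prod=5 -> inv=[5 5 6]
Step 3: demand=2,sold=2 ship[1->2]=5 ship[0->1]=5 prod=5 -> inv=[5 5 9]
Step 4: demand=2,sold=2 ship[1->2]=5 ship[0->1]=5 prod=5 -> inv=[5 5 12]
Step 5: demand=2,sold=2 ship[1->2]=5 ship[0->1]=5 prod=5 -> inv=[5 5 15]
Step 6: demand=2,sold=2 ship[1->2]=5 ship[0->1]=5 prod=5 -> inv=[5 5 18]

5 5 18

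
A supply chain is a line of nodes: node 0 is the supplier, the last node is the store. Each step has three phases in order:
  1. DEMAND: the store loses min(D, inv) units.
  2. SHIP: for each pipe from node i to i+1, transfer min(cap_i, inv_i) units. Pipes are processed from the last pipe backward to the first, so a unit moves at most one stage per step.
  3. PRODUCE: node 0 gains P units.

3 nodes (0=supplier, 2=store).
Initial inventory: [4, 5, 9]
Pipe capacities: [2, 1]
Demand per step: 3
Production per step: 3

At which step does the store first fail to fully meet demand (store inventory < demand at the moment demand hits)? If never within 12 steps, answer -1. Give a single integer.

Step 1: demand=3,sold=3 ship[1->2]=1 ship[0->1]=2 prod=3 -> [5 6 7]
Step 2: demand=3,sold=3 ship[1->2]=1 ship[0->1]=2 prod=3 -> [6 7 5]
Step 3: demand=3,sold=3 ship[1->2]=1 ship[0->1]=2 prod=3 -> [7 8 3]
Step 4: demand=3,sold=3 ship[1->2]=1 ship[0->1]=2 prod=3 -> [8 9 1]
Step 5: demand=3,sold=1 ship[1->2]=1 ship[0->1]=2 prod=3 -> [9 10 1]
Step 6: demand=3,sold=1 ship[1->2]=1 ship[0->1]=2 prod=3 -> [10 11 1]
Step 7: demand=3,sold=1 ship[1->2]=1 ship[0->1]=2 prod=3 -> [11 12 1]
Step 8: demand=3,sold=1 ship[1->2]=1 ship[0->1]=2 prod=3 -> [12 13 1]
Step 9: demand=3,sold=1 ship[1->2]=1 ship[0->1]=2 prod=3 -> [13 14 1]
Step 10: demand=3,sold=1 ship[1->2]=1 ship[0->1]=2 prod=3 -> [14 15 1]
Step 11: demand=3,sold=1 ship[1->2]=1 ship[0->1]=2 prod=3 -> [15 16 1]
Step 12: demand=3,sold=1 ship[1->2]=1 ship[0->1]=2 prod=3 -> [16 17 1]
First stockout at step 5

5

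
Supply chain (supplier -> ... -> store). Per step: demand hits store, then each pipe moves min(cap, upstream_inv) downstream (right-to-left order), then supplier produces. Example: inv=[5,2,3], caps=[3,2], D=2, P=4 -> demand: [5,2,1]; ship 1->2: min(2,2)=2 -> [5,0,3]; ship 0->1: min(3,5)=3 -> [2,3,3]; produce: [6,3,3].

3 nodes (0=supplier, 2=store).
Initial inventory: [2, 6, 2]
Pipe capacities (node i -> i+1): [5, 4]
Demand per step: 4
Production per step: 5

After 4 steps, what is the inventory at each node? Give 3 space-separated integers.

Step 1: demand=4,sold=2 ship[1->2]=4 ship[0->1]=2 prod=5 -> inv=[5 4 4]
Step 2: demand=4,sold=4 ship[1->2]=4 ship[0->1]=5 prod=5 -> inv=[5 5 4]
Step 3: demand=4,sold=4 ship[1->2]=4 ship[0->1]=5 prod=5 -> inv=[5 6 4]
Step 4: demand=4,sold=4 ship[1->2]=4 ship[0->1]=5 prod=5 -> inv=[5 7 4]

5 7 4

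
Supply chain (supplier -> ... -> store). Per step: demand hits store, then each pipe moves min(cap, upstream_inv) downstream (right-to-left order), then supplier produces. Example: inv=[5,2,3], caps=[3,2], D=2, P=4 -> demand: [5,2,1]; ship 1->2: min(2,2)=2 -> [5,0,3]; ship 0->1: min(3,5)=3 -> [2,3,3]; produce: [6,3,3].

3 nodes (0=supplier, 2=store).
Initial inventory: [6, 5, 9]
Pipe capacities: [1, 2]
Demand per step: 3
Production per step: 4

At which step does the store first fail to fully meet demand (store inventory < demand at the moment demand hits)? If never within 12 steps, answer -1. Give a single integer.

Step 1: demand=3,sold=3 ship[1->2]=2 ship[0->1]=1 prod=4 -> [9 4 8]
Step 2: demand=3,sold=3 ship[1->2]=2 ship[0->1]=1 prod=4 -> [12 3 7]
Step 3: demand=3,sold=3 ship[1->2]=2 ship[0->1]=1 prod=4 -> [15 2 6]
Step 4: demand=3,sold=3 ship[1->2]=2 ship[0->1]=1 prod=4 -> [18 1 5]
Step 5: demand=3,sold=3 ship[1->2]=1 ship[0->1]=1 prod=4 -> [21 1 3]
Step 6: demand=3,sold=3 ship[1->2]=1 ship[0->1]=1 prod=4 -> [24 1 1]
Step 7: demand=3,sold=1 ship[1->2]=1 ship[0->1]=1 prod=4 -> [27 1 1]
Step 8: demand=3,sold=1 ship[1->2]=1 ship[0->1]=1 prod=4 -> [30 1 1]
Step 9: demand=3,sold=1 ship[1->2]=1 ship[0->1]=1 prod=4 -> [33 1 1]
Step 10: demand=3,sold=1 ship[1->2]=1 ship[0->1]=1 prod=4 -> [36 1 1]
Step 11: demand=3,sold=1 ship[1->2]=1 ship[0->1]=1 prod=4 -> [39 1 1]
Step 12: demand=3,sold=1 ship[1->2]=1 ship[0->1]=1 prod=4 -> [42 1 1]
First stockout at step 7

7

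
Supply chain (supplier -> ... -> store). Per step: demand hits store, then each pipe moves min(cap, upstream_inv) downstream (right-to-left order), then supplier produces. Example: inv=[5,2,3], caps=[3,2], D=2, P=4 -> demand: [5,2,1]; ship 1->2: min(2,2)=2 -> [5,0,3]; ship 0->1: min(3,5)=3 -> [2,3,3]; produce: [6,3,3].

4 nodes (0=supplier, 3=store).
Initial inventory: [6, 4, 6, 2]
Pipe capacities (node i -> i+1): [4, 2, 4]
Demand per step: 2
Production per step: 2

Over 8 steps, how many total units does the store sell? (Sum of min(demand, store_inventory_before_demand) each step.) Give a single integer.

Step 1: sold=2 (running total=2) -> [4 6 4 4]
Step 2: sold=2 (running total=4) -> [2 8 2 6]
Step 3: sold=2 (running total=6) -> [2 8 2 6]
Step 4: sold=2 (running total=8) -> [2 8 2 6]
Step 5: sold=2 (running total=10) -> [2 8 2 6]
Step 6: sold=2 (running total=12) -> [2 8 2 6]
Step 7: sold=2 (running total=14) -> [2 8 2 6]
Step 8: sold=2 (running total=16) -> [2 8 2 6]

Answer: 16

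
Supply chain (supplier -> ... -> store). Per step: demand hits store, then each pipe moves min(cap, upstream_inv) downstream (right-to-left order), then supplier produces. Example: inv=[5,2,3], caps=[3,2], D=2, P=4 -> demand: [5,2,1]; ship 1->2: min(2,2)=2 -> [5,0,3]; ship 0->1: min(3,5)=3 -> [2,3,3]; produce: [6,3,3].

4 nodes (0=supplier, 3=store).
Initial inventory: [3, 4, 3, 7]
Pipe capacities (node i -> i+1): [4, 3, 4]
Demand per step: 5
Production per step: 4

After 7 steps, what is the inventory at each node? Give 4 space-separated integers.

Step 1: demand=5,sold=5 ship[2->3]=3 ship[1->2]=3 ship[0->1]=3 prod=4 -> inv=[4 4 3 5]
Step 2: demand=5,sold=5 ship[2->3]=3 ship[1->2]=3 ship[0->1]=4 prod=4 -> inv=[4 5 3 3]
Step 3: demand=5,sold=3 ship[2->3]=3 ship[1->2]=3 ship[0->1]=4 prod=4 -> inv=[4 6 3 3]
Step 4: demand=5,sold=3 ship[2->3]=3 ship[1->2]=3 ship[0->1]=4 prod=4 -> inv=[4 7 3 3]
Step 5: demand=5,sold=3 ship[2->3]=3 ship[1->2]=3 ship[0->1]=4 prod=4 -> inv=[4 8 3 3]
Step 6: demand=5,sold=3 ship[2->3]=3 ship[1->2]=3 ship[0->1]=4 prod=4 -> inv=[4 9 3 3]
Step 7: demand=5,sold=3 ship[2->3]=3 ship[1->2]=3 ship[0->1]=4 prod=4 -> inv=[4 10 3 3]

4 10 3 3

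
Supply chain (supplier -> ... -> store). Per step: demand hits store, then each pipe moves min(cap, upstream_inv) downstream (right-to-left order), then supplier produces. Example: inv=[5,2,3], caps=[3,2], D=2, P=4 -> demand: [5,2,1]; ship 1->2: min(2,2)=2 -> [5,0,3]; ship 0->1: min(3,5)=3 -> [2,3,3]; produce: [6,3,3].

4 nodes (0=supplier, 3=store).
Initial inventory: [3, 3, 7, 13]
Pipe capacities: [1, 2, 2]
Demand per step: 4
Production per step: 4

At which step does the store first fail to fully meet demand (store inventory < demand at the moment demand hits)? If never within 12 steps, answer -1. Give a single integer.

Step 1: demand=4,sold=4 ship[2->3]=2 ship[1->2]=2 ship[0->1]=1 prod=4 -> [6 2 7 11]
Step 2: demand=4,sold=4 ship[2->3]=2 ship[1->2]=2 ship[0->1]=1 prod=4 -> [9 1 7 9]
Step 3: demand=4,sold=4 ship[2->3]=2 ship[1->2]=1 ship[0->1]=1 prod=4 -> [12 1 6 7]
Step 4: demand=4,sold=4 ship[2->3]=2 ship[1->2]=1 ship[0->1]=1 prod=4 -> [15 1 5 5]
Step 5: demand=4,sold=4 ship[2->3]=2 ship[1->2]=1 ship[0->1]=1 prod=4 -> [18 1 4 3]
Step 6: demand=4,sold=3 ship[2->3]=2 ship[1->2]=1 ship[0->1]=1 prod=4 -> [21 1 3 2]
Step 7: demand=4,sold=2 ship[2->3]=2 ship[1->2]=1 ship[0->1]=1 prod=4 -> [24 1 2 2]
Step 8: demand=4,sold=2 ship[2->3]=2 ship[1->2]=1 ship[0->1]=1 prod=4 -> [27 1 1 2]
Step 9: demand=4,sold=2 ship[2->3]=1 ship[1->2]=1 ship[0->1]=1 prod=4 -> [30 1 1 1]
Step 10: demand=4,sold=1 ship[2->3]=1 ship[1->2]=1 ship[0->1]=1 prod=4 -> [33 1 1 1]
Step 11: demand=4,sold=1 ship[2->3]=1 ship[1->2]=1 ship[0->1]=1 prod=4 -> [36 1 1 1]
Step 12: demand=4,sold=1 ship[2->3]=1 ship[1->2]=1 ship[0->1]=1 prod=4 -> [39 1 1 1]
First stockout at step 6

6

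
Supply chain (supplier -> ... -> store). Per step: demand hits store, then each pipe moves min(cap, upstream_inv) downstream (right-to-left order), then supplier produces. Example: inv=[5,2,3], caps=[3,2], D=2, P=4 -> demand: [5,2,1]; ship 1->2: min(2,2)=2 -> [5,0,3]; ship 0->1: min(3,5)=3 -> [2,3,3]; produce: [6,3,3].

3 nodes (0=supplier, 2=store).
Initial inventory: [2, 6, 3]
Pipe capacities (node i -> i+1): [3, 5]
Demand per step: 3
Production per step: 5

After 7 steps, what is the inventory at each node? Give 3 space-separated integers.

Step 1: demand=3,sold=3 ship[1->2]=5 ship[0->1]=2 prod=5 -> inv=[5 3 5]
Step 2: demand=3,sold=3 ship[1->2]=3 ship[0->1]=3 prod=5 -> inv=[7 3 5]
Step 3: demand=3,sold=3 ship[1->2]=3 ship[0->1]=3 prod=5 -> inv=[9 3 5]
Step 4: demand=3,sold=3 ship[1->2]=3 ship[0->1]=3 prod=5 -> inv=[11 3 5]
Step 5: demand=3,sold=3 ship[1->2]=3 ship[0->1]=3 prod=5 -> inv=[13 3 5]
Step 6: demand=3,sold=3 ship[1->2]=3 ship[0->1]=3 prod=5 -> inv=[15 3 5]
Step 7: demand=3,sold=3 ship[1->2]=3 ship[0->1]=3 prod=5 -> inv=[17 3 5]

17 3 5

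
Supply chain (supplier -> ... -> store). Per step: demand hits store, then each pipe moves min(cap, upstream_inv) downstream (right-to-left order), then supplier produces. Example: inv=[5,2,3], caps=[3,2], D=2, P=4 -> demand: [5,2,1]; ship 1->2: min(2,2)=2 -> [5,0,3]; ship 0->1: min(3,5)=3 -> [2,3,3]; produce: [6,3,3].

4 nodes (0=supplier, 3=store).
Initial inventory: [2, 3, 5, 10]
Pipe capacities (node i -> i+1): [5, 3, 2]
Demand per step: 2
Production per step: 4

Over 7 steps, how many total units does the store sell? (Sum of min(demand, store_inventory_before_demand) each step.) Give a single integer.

Step 1: sold=2 (running total=2) -> [4 2 6 10]
Step 2: sold=2 (running total=4) -> [4 4 6 10]
Step 3: sold=2 (running total=6) -> [4 5 7 10]
Step 4: sold=2 (running total=8) -> [4 6 8 10]
Step 5: sold=2 (running total=10) -> [4 7 9 10]
Step 6: sold=2 (running total=12) -> [4 8 10 10]
Step 7: sold=2 (running total=14) -> [4 9 11 10]

Answer: 14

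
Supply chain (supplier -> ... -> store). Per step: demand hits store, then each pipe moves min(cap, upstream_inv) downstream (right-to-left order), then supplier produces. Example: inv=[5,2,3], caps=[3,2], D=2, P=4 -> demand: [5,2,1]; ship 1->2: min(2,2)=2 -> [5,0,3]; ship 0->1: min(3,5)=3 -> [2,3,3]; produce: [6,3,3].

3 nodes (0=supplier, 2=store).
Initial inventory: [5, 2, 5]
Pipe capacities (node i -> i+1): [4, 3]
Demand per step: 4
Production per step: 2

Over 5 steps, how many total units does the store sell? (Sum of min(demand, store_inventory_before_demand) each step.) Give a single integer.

Step 1: sold=4 (running total=4) -> [3 4 3]
Step 2: sold=3 (running total=7) -> [2 4 3]
Step 3: sold=3 (running total=10) -> [2 3 3]
Step 4: sold=3 (running total=13) -> [2 2 3]
Step 5: sold=3 (running total=16) -> [2 2 2]

Answer: 16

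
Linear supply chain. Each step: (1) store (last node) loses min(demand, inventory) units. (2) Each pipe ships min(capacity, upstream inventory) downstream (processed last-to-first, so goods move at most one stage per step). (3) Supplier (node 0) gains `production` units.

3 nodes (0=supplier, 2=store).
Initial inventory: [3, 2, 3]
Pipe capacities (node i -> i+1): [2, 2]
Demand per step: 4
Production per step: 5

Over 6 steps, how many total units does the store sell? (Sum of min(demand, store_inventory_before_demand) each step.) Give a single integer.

Answer: 13

Derivation:
Step 1: sold=3 (running total=3) -> [6 2 2]
Step 2: sold=2 (running total=5) -> [9 2 2]
Step 3: sold=2 (running total=7) -> [12 2 2]
Step 4: sold=2 (running total=9) -> [15 2 2]
Step 5: sold=2 (running total=11) -> [18 2 2]
Step 6: sold=2 (running total=13) -> [21 2 2]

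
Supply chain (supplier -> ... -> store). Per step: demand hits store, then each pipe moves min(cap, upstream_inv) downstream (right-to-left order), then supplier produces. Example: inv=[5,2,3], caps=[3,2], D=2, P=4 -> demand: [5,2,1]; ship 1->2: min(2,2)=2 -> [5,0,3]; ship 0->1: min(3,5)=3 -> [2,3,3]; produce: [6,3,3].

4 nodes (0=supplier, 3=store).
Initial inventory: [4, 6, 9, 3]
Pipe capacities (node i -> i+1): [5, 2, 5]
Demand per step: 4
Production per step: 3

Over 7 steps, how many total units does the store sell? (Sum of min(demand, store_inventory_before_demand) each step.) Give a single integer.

Answer: 22

Derivation:
Step 1: sold=3 (running total=3) -> [3 8 6 5]
Step 2: sold=4 (running total=7) -> [3 9 3 6]
Step 3: sold=4 (running total=11) -> [3 10 2 5]
Step 4: sold=4 (running total=15) -> [3 11 2 3]
Step 5: sold=3 (running total=18) -> [3 12 2 2]
Step 6: sold=2 (running total=20) -> [3 13 2 2]
Step 7: sold=2 (running total=22) -> [3 14 2 2]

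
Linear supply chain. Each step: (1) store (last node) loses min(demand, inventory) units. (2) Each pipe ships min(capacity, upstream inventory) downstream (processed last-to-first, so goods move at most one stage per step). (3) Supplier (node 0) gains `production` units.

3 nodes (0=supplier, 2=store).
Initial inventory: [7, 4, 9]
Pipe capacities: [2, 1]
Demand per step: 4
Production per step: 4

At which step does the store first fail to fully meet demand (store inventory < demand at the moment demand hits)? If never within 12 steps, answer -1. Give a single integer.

Step 1: demand=4,sold=4 ship[1->2]=1 ship[0->1]=2 prod=4 -> [9 5 6]
Step 2: demand=4,sold=4 ship[1->2]=1 ship[0->1]=2 prod=4 -> [11 6 3]
Step 3: demand=4,sold=3 ship[1->2]=1 ship[0->1]=2 prod=4 -> [13 7 1]
Step 4: demand=4,sold=1 ship[1->2]=1 ship[0->1]=2 prod=4 -> [15 8 1]
Step 5: demand=4,sold=1 ship[1->2]=1 ship[0->1]=2 prod=4 -> [17 9 1]
Step 6: demand=4,sold=1 ship[1->2]=1 ship[0->1]=2 prod=4 -> [19 10 1]
Step 7: demand=4,sold=1 ship[1->2]=1 ship[0->1]=2 prod=4 -> [21 11 1]
Step 8: demand=4,sold=1 ship[1->2]=1 ship[0->1]=2 prod=4 -> [23 12 1]
Step 9: demand=4,sold=1 ship[1->2]=1 ship[0->1]=2 prod=4 -> [25 13 1]
Step 10: demand=4,sold=1 ship[1->2]=1 ship[0->1]=2 prod=4 -> [27 14 1]
Step 11: demand=4,sold=1 ship[1->2]=1 ship[0->1]=2 prod=4 -> [29 15 1]
Step 12: demand=4,sold=1 ship[1->2]=1 ship[0->1]=2 prod=4 -> [31 16 1]
First stockout at step 3

3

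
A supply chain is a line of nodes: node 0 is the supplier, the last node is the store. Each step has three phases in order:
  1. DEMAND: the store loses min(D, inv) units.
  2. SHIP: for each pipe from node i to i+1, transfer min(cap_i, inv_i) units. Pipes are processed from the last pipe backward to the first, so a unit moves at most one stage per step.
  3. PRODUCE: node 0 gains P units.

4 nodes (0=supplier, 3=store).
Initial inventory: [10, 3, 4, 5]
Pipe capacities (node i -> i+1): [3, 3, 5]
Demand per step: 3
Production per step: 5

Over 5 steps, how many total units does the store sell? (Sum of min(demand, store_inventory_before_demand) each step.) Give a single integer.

Step 1: sold=3 (running total=3) -> [12 3 3 6]
Step 2: sold=3 (running total=6) -> [14 3 3 6]
Step 3: sold=3 (running total=9) -> [16 3 3 6]
Step 4: sold=3 (running total=12) -> [18 3 3 6]
Step 5: sold=3 (running total=15) -> [20 3 3 6]

Answer: 15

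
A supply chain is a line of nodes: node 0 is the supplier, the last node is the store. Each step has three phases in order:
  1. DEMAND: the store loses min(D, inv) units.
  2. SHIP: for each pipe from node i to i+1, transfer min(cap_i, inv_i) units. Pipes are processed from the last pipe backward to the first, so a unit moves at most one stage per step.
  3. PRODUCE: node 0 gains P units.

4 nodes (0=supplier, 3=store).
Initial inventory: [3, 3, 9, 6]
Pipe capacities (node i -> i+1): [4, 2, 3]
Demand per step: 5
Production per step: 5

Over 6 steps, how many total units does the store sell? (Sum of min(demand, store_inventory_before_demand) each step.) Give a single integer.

Answer: 21

Derivation:
Step 1: sold=5 (running total=5) -> [5 4 8 4]
Step 2: sold=4 (running total=9) -> [6 6 7 3]
Step 3: sold=3 (running total=12) -> [7 8 6 3]
Step 4: sold=3 (running total=15) -> [8 10 5 3]
Step 5: sold=3 (running total=18) -> [9 12 4 3]
Step 6: sold=3 (running total=21) -> [10 14 3 3]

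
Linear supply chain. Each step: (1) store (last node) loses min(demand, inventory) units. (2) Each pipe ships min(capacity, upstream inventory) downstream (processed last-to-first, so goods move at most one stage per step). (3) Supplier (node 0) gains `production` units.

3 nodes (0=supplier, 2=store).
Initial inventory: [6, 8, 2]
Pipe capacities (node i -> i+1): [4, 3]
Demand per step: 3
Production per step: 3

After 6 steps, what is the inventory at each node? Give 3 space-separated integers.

Step 1: demand=3,sold=2 ship[1->2]=3 ship[0->1]=4 prod=3 -> inv=[5 9 3]
Step 2: demand=3,sold=3 ship[1->2]=3 ship[0->1]=4 prod=3 -> inv=[4 10 3]
Step 3: demand=3,sold=3 ship[1->2]=3 ship[0->1]=4 prod=3 -> inv=[3 11 3]
Step 4: demand=3,sold=3 ship[1->2]=3 ship[0->1]=3 prod=3 -> inv=[3 11 3]
Step 5: demand=3,sold=3 ship[1->2]=3 ship[0->1]=3 prod=3 -> inv=[3 11 3]
Step 6: demand=3,sold=3 ship[1->2]=3 ship[0->1]=3 prod=3 -> inv=[3 11 3]

3 11 3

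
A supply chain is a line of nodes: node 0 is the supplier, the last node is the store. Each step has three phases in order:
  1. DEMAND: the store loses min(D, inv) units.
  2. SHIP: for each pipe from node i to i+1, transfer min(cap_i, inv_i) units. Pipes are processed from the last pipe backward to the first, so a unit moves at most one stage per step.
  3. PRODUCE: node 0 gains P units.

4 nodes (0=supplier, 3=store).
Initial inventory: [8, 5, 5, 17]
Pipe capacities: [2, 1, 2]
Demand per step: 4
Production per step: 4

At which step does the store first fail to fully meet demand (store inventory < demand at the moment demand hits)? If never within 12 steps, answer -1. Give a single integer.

Step 1: demand=4,sold=4 ship[2->3]=2 ship[1->2]=1 ship[0->1]=2 prod=4 -> [10 6 4 15]
Step 2: demand=4,sold=4 ship[2->3]=2 ship[1->2]=1 ship[0->1]=2 prod=4 -> [12 7 3 13]
Step 3: demand=4,sold=4 ship[2->3]=2 ship[1->2]=1 ship[0->1]=2 prod=4 -> [14 8 2 11]
Step 4: demand=4,sold=4 ship[2->3]=2 ship[1->2]=1 ship[0->1]=2 prod=4 -> [16 9 1 9]
Step 5: demand=4,sold=4 ship[2->3]=1 ship[1->2]=1 ship[0->1]=2 prod=4 -> [18 10 1 6]
Step 6: demand=4,sold=4 ship[2->3]=1 ship[1->2]=1 ship[0->1]=2 prod=4 -> [20 11 1 3]
Step 7: demand=4,sold=3 ship[2->3]=1 ship[1->2]=1 ship[0->1]=2 prod=4 -> [22 12 1 1]
Step 8: demand=4,sold=1 ship[2->3]=1 ship[1->2]=1 ship[0->1]=2 prod=4 -> [24 13 1 1]
Step 9: demand=4,sold=1 ship[2->3]=1 ship[1->2]=1 ship[0->1]=2 prod=4 -> [26 14 1 1]
Step 10: demand=4,sold=1 ship[2->3]=1 ship[1->2]=1 ship[0->1]=2 prod=4 -> [28 15 1 1]
Step 11: demand=4,sold=1 ship[2->3]=1 ship[1->2]=1 ship[0->1]=2 prod=4 -> [30 16 1 1]
Step 12: demand=4,sold=1 ship[2->3]=1 ship[1->2]=1 ship[0->1]=2 prod=4 -> [32 17 1 1]
First stockout at step 7

7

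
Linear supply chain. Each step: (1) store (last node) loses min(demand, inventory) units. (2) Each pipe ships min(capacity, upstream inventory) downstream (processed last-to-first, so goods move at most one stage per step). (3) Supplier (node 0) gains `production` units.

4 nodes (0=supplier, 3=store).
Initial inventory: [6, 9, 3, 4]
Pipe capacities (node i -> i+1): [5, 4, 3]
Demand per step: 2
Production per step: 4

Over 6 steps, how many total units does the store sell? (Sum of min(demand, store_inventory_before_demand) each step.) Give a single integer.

Answer: 12

Derivation:
Step 1: sold=2 (running total=2) -> [5 10 4 5]
Step 2: sold=2 (running total=4) -> [4 11 5 6]
Step 3: sold=2 (running total=6) -> [4 11 6 7]
Step 4: sold=2 (running total=8) -> [4 11 7 8]
Step 5: sold=2 (running total=10) -> [4 11 8 9]
Step 6: sold=2 (running total=12) -> [4 11 9 10]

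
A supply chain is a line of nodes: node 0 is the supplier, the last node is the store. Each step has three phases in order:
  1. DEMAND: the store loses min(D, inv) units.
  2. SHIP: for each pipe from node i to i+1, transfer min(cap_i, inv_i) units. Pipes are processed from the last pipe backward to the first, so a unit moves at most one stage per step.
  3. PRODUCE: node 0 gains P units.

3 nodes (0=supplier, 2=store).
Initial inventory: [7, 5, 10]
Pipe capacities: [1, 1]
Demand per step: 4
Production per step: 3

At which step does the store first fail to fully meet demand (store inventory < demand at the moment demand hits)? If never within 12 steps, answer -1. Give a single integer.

Step 1: demand=4,sold=4 ship[1->2]=1 ship[0->1]=1 prod=3 -> [9 5 7]
Step 2: demand=4,sold=4 ship[1->2]=1 ship[0->1]=1 prod=3 -> [11 5 4]
Step 3: demand=4,sold=4 ship[1->2]=1 ship[0->1]=1 prod=3 -> [13 5 1]
Step 4: demand=4,sold=1 ship[1->2]=1 ship[0->1]=1 prod=3 -> [15 5 1]
Step 5: demand=4,sold=1 ship[1->2]=1 ship[0->1]=1 prod=3 -> [17 5 1]
Step 6: demand=4,sold=1 ship[1->2]=1 ship[0->1]=1 prod=3 -> [19 5 1]
Step 7: demand=4,sold=1 ship[1->2]=1 ship[0->1]=1 prod=3 -> [21 5 1]
Step 8: demand=4,sold=1 ship[1->2]=1 ship[0->1]=1 prod=3 -> [23 5 1]
Step 9: demand=4,sold=1 ship[1->2]=1 ship[0->1]=1 prod=3 -> [25 5 1]
Step 10: demand=4,sold=1 ship[1->2]=1 ship[0->1]=1 prod=3 -> [27 5 1]
Step 11: demand=4,sold=1 ship[1->2]=1 ship[0->1]=1 prod=3 -> [29 5 1]
Step 12: demand=4,sold=1 ship[1->2]=1 ship[0->1]=1 prod=3 -> [31 5 1]
First stockout at step 4

4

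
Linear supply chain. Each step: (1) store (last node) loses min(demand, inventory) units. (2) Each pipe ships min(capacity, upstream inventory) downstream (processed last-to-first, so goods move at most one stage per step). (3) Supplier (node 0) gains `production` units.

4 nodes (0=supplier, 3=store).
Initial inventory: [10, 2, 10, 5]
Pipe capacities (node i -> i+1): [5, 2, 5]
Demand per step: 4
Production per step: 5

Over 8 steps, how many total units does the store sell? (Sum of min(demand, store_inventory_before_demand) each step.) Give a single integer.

Answer: 27

Derivation:
Step 1: sold=4 (running total=4) -> [10 5 7 6]
Step 2: sold=4 (running total=8) -> [10 8 4 7]
Step 3: sold=4 (running total=12) -> [10 11 2 7]
Step 4: sold=4 (running total=16) -> [10 14 2 5]
Step 5: sold=4 (running total=20) -> [10 17 2 3]
Step 6: sold=3 (running total=23) -> [10 20 2 2]
Step 7: sold=2 (running total=25) -> [10 23 2 2]
Step 8: sold=2 (running total=27) -> [10 26 2 2]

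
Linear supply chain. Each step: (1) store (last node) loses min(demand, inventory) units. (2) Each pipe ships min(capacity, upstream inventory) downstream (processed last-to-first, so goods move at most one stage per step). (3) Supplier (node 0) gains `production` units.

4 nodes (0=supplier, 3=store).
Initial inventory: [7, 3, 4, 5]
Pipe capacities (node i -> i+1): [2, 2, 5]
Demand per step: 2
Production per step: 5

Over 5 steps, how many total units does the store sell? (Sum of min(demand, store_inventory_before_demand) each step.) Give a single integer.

Step 1: sold=2 (running total=2) -> [10 3 2 7]
Step 2: sold=2 (running total=4) -> [13 3 2 7]
Step 3: sold=2 (running total=6) -> [16 3 2 7]
Step 4: sold=2 (running total=8) -> [19 3 2 7]
Step 5: sold=2 (running total=10) -> [22 3 2 7]

Answer: 10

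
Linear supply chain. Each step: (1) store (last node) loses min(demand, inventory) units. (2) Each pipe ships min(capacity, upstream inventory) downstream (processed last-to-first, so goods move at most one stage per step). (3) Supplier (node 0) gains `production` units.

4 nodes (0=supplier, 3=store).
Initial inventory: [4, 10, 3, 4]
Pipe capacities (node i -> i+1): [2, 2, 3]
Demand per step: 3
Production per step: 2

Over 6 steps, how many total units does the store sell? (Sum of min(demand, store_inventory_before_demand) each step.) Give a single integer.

Answer: 15

Derivation:
Step 1: sold=3 (running total=3) -> [4 10 2 4]
Step 2: sold=3 (running total=6) -> [4 10 2 3]
Step 3: sold=3 (running total=9) -> [4 10 2 2]
Step 4: sold=2 (running total=11) -> [4 10 2 2]
Step 5: sold=2 (running total=13) -> [4 10 2 2]
Step 6: sold=2 (running total=15) -> [4 10 2 2]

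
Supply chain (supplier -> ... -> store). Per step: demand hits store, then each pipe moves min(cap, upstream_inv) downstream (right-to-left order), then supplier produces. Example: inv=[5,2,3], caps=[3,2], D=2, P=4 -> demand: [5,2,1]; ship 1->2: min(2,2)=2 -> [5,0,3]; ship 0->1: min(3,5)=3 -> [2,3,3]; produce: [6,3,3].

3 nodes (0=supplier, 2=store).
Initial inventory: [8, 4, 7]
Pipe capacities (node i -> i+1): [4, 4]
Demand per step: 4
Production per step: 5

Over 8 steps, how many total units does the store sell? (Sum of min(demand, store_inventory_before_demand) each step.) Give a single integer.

Step 1: sold=4 (running total=4) -> [9 4 7]
Step 2: sold=4 (running total=8) -> [10 4 7]
Step 3: sold=4 (running total=12) -> [11 4 7]
Step 4: sold=4 (running total=16) -> [12 4 7]
Step 5: sold=4 (running total=20) -> [13 4 7]
Step 6: sold=4 (running total=24) -> [14 4 7]
Step 7: sold=4 (running total=28) -> [15 4 7]
Step 8: sold=4 (running total=32) -> [16 4 7]

Answer: 32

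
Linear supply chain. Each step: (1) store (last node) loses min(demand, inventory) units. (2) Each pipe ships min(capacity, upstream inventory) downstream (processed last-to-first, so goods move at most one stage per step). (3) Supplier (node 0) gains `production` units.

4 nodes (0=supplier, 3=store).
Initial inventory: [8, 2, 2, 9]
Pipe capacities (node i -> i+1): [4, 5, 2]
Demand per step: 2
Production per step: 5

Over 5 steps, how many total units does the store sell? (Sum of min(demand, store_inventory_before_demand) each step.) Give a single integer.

Step 1: sold=2 (running total=2) -> [9 4 2 9]
Step 2: sold=2 (running total=4) -> [10 4 4 9]
Step 3: sold=2 (running total=6) -> [11 4 6 9]
Step 4: sold=2 (running total=8) -> [12 4 8 9]
Step 5: sold=2 (running total=10) -> [13 4 10 9]

Answer: 10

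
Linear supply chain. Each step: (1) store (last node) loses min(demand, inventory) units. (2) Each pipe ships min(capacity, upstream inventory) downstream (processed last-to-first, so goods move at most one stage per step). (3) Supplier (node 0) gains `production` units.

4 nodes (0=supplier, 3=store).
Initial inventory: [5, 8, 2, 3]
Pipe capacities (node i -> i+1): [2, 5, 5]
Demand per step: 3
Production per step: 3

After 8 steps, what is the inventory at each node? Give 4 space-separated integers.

Step 1: demand=3,sold=3 ship[2->3]=2 ship[1->2]=5 ship[0->1]=2 prod=3 -> inv=[6 5 5 2]
Step 2: demand=3,sold=2 ship[2->3]=5 ship[1->2]=5 ship[0->1]=2 prod=3 -> inv=[7 2 5 5]
Step 3: demand=3,sold=3 ship[2->3]=5 ship[1->2]=2 ship[0->1]=2 prod=3 -> inv=[8 2 2 7]
Step 4: demand=3,sold=3 ship[2->3]=2 ship[1->2]=2 ship[0->1]=2 prod=3 -> inv=[9 2 2 6]
Step 5: demand=3,sold=3 ship[2->3]=2 ship[1->2]=2 ship[0->1]=2 prod=3 -> inv=[10 2 2 5]
Step 6: demand=3,sold=3 ship[2->3]=2 ship[1->2]=2 ship[0->1]=2 prod=3 -> inv=[11 2 2 4]
Step 7: demand=3,sold=3 ship[2->3]=2 ship[1->2]=2 ship[0->1]=2 prod=3 -> inv=[12 2 2 3]
Step 8: demand=3,sold=3 ship[2->3]=2 ship[1->2]=2 ship[0->1]=2 prod=3 -> inv=[13 2 2 2]

13 2 2 2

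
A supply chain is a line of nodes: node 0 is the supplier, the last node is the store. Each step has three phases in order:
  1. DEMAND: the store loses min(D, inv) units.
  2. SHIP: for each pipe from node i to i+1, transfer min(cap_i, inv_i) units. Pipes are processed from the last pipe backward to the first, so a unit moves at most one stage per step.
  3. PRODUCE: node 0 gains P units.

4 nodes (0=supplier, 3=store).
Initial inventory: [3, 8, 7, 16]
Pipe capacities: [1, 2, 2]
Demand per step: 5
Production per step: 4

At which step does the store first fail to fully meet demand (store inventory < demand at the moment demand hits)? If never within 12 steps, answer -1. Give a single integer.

Step 1: demand=5,sold=5 ship[2->3]=2 ship[1->2]=2 ship[0->1]=1 prod=4 -> [6 7 7 13]
Step 2: demand=5,sold=5 ship[2->3]=2 ship[1->2]=2 ship[0->1]=1 prod=4 -> [9 6 7 10]
Step 3: demand=5,sold=5 ship[2->3]=2 ship[1->2]=2 ship[0->1]=1 prod=4 -> [12 5 7 7]
Step 4: demand=5,sold=5 ship[2->3]=2 ship[1->2]=2 ship[0->1]=1 prod=4 -> [15 4 7 4]
Step 5: demand=5,sold=4 ship[2->3]=2 ship[1->2]=2 ship[0->1]=1 prod=4 -> [18 3 7 2]
Step 6: demand=5,sold=2 ship[2->3]=2 ship[1->2]=2 ship[0->1]=1 prod=4 -> [21 2 7 2]
Step 7: demand=5,sold=2 ship[2->3]=2 ship[1->2]=2 ship[0->1]=1 prod=4 -> [24 1 7 2]
Step 8: demand=5,sold=2 ship[2->3]=2 ship[1->2]=1 ship[0->1]=1 prod=4 -> [27 1 6 2]
Step 9: demand=5,sold=2 ship[2->3]=2 ship[1->2]=1 ship[0->1]=1 prod=4 -> [30 1 5 2]
Step 10: demand=5,sold=2 ship[2->3]=2 ship[1->2]=1 ship[0->1]=1 prod=4 -> [33 1 4 2]
Step 11: demand=5,sold=2 ship[2->3]=2 ship[1->2]=1 ship[0->1]=1 prod=4 -> [36 1 3 2]
Step 12: demand=5,sold=2 ship[2->3]=2 ship[1->2]=1 ship[0->1]=1 prod=4 -> [39 1 2 2]
First stockout at step 5

5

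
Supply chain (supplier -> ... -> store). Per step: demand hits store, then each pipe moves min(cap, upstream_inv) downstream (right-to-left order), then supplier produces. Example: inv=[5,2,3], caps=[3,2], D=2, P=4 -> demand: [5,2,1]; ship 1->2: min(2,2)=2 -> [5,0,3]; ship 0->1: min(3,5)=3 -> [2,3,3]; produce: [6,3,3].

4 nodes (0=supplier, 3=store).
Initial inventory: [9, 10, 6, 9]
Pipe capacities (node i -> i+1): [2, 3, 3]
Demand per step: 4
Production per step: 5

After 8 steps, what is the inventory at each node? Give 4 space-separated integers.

Step 1: demand=4,sold=4 ship[2->3]=3 ship[1->2]=3 ship[0->1]=2 prod=5 -> inv=[12 9 6 8]
Step 2: demand=4,sold=4 ship[2->3]=3 ship[1->2]=3 ship[0->1]=2 prod=5 -> inv=[15 8 6 7]
Step 3: demand=4,sold=4 ship[2->3]=3 ship[1->2]=3 ship[0->1]=2 prod=5 -> inv=[18 7 6 6]
Step 4: demand=4,sold=4 ship[2->3]=3 ship[1->2]=3 ship[0->1]=2 prod=5 -> inv=[21 6 6 5]
Step 5: demand=4,sold=4 ship[2->3]=3 ship[1->2]=3 ship[0->1]=2 prod=5 -> inv=[24 5 6 4]
Step 6: demand=4,sold=4 ship[2->3]=3 ship[1->2]=3 ship[0->1]=2 prod=5 -> inv=[27 4 6 3]
Step 7: demand=4,sold=3 ship[2->3]=3 ship[1->2]=3 ship[0->1]=2 prod=5 -> inv=[30 3 6 3]
Step 8: demand=4,sold=3 ship[2->3]=3 ship[1->2]=3 ship[0->1]=2 prod=5 -> inv=[33 2 6 3]

33 2 6 3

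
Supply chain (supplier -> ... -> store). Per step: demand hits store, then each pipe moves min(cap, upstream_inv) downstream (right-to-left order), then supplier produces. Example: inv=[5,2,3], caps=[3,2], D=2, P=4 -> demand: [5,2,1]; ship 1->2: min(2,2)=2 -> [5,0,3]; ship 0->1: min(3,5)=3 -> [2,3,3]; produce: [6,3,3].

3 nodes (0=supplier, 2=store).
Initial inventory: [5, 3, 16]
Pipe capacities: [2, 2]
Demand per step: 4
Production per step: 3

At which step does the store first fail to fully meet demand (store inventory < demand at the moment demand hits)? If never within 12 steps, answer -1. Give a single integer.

Step 1: demand=4,sold=4 ship[1->2]=2 ship[0->1]=2 prod=3 -> [6 3 14]
Step 2: demand=4,sold=4 ship[1->2]=2 ship[0->1]=2 prod=3 -> [7 3 12]
Step 3: demand=4,sold=4 ship[1->2]=2 ship[0->1]=2 prod=3 -> [8 3 10]
Step 4: demand=4,sold=4 ship[1->2]=2 ship[0->1]=2 prod=3 -> [9 3 8]
Step 5: demand=4,sold=4 ship[1->2]=2 ship[0->1]=2 prod=3 -> [10 3 6]
Step 6: demand=4,sold=4 ship[1->2]=2 ship[0->1]=2 prod=3 -> [11 3 4]
Step 7: demand=4,sold=4 ship[1->2]=2 ship[0->1]=2 prod=3 -> [12 3 2]
Step 8: demand=4,sold=2 ship[1->2]=2 ship[0->1]=2 prod=3 -> [13 3 2]
Step 9: demand=4,sold=2 ship[1->2]=2 ship[0->1]=2 prod=3 -> [14 3 2]
Step 10: demand=4,sold=2 ship[1->2]=2 ship[0->1]=2 prod=3 -> [15 3 2]
Step 11: demand=4,sold=2 ship[1->2]=2 ship[0->1]=2 prod=3 -> [16 3 2]
Step 12: demand=4,sold=2 ship[1->2]=2 ship[0->1]=2 prod=3 -> [17 3 2]
First stockout at step 8

8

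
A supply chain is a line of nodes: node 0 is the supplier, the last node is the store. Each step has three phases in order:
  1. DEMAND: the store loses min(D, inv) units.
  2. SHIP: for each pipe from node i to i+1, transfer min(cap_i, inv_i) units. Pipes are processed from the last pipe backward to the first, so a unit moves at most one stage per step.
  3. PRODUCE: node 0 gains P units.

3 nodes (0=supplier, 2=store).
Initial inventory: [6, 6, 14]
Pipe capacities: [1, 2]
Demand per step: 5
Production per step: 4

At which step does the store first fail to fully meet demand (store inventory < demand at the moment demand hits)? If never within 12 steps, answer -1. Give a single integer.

Step 1: demand=5,sold=5 ship[1->2]=2 ship[0->1]=1 prod=4 -> [9 5 11]
Step 2: demand=5,sold=5 ship[1->2]=2 ship[0->1]=1 prod=4 -> [12 4 8]
Step 3: demand=5,sold=5 ship[1->2]=2 ship[0->1]=1 prod=4 -> [15 3 5]
Step 4: demand=5,sold=5 ship[1->2]=2 ship[0->1]=1 prod=4 -> [18 2 2]
Step 5: demand=5,sold=2 ship[1->2]=2 ship[0->1]=1 prod=4 -> [21 1 2]
Step 6: demand=5,sold=2 ship[1->2]=1 ship[0->1]=1 prod=4 -> [24 1 1]
Step 7: demand=5,sold=1 ship[1->2]=1 ship[0->1]=1 prod=4 -> [27 1 1]
Step 8: demand=5,sold=1 ship[1->2]=1 ship[0->1]=1 prod=4 -> [30 1 1]
Step 9: demand=5,sold=1 ship[1->2]=1 ship[0->1]=1 prod=4 -> [33 1 1]
Step 10: demand=5,sold=1 ship[1->2]=1 ship[0->1]=1 prod=4 -> [36 1 1]
Step 11: demand=5,sold=1 ship[1->2]=1 ship[0->1]=1 prod=4 -> [39 1 1]
Step 12: demand=5,sold=1 ship[1->2]=1 ship[0->1]=1 prod=4 -> [42 1 1]
First stockout at step 5

5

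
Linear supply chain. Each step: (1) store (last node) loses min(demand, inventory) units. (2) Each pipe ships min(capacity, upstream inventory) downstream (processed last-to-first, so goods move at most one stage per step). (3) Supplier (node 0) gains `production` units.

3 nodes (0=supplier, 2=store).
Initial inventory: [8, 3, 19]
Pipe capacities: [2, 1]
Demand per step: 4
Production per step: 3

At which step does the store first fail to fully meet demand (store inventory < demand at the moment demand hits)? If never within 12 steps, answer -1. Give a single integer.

Step 1: demand=4,sold=4 ship[1->2]=1 ship[0->1]=2 prod=3 -> [9 4 16]
Step 2: demand=4,sold=4 ship[1->2]=1 ship[0->1]=2 prod=3 -> [10 5 13]
Step 3: demand=4,sold=4 ship[1->2]=1 ship[0->1]=2 prod=3 -> [11 6 10]
Step 4: demand=4,sold=4 ship[1->2]=1 ship[0->1]=2 prod=3 -> [12 7 7]
Step 5: demand=4,sold=4 ship[1->2]=1 ship[0->1]=2 prod=3 -> [13 8 4]
Step 6: demand=4,sold=4 ship[1->2]=1 ship[0->1]=2 prod=3 -> [14 9 1]
Step 7: demand=4,sold=1 ship[1->2]=1 ship[0->1]=2 prod=3 -> [15 10 1]
Step 8: demand=4,sold=1 ship[1->2]=1 ship[0->1]=2 prod=3 -> [16 11 1]
Step 9: demand=4,sold=1 ship[1->2]=1 ship[0->1]=2 prod=3 -> [17 12 1]
Step 10: demand=4,sold=1 ship[1->2]=1 ship[0->1]=2 prod=3 -> [18 13 1]
Step 11: demand=4,sold=1 ship[1->2]=1 ship[0->1]=2 prod=3 -> [19 14 1]
Step 12: demand=4,sold=1 ship[1->2]=1 ship[0->1]=2 prod=3 -> [20 15 1]
First stockout at step 7

7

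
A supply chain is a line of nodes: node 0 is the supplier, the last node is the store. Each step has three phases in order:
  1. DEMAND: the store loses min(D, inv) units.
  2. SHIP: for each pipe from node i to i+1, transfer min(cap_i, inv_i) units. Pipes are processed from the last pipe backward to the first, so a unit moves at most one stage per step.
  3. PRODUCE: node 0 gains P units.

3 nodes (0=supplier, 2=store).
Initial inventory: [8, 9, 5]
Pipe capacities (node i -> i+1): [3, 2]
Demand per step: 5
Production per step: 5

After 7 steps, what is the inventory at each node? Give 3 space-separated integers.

Step 1: demand=5,sold=5 ship[1->2]=2 ship[0->1]=3 prod=5 -> inv=[10 10 2]
Step 2: demand=5,sold=2 ship[1->2]=2 ship[0->1]=3 prod=5 -> inv=[12 11 2]
Step 3: demand=5,sold=2 ship[1->2]=2 ship[0->1]=3 prod=5 -> inv=[14 12 2]
Step 4: demand=5,sold=2 ship[1->2]=2 ship[0->1]=3 prod=5 -> inv=[16 13 2]
Step 5: demand=5,sold=2 ship[1->2]=2 ship[0->1]=3 prod=5 -> inv=[18 14 2]
Step 6: demand=5,sold=2 ship[1->2]=2 ship[0->1]=3 prod=5 -> inv=[20 15 2]
Step 7: demand=5,sold=2 ship[1->2]=2 ship[0->1]=3 prod=5 -> inv=[22 16 2]

22 16 2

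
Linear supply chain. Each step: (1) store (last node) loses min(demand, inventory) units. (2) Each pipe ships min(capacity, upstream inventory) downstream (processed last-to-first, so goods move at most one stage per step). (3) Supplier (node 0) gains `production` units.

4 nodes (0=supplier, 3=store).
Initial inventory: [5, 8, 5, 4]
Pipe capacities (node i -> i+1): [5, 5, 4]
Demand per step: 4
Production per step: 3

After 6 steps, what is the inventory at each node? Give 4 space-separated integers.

Step 1: demand=4,sold=4 ship[2->3]=4 ship[1->2]=5 ship[0->1]=5 prod=3 -> inv=[3 8 6 4]
Step 2: demand=4,sold=4 ship[2->3]=4 ship[1->2]=5 ship[0->1]=3 prod=3 -> inv=[3 6 7 4]
Step 3: demand=4,sold=4 ship[2->3]=4 ship[1->2]=5 ship[0->1]=3 prod=3 -> inv=[3 4 8 4]
Step 4: demand=4,sold=4 ship[2->3]=4 ship[1->2]=4 ship[0->1]=3 prod=3 -> inv=[3 3 8 4]
Step 5: demand=4,sold=4 ship[2->3]=4 ship[1->2]=3 ship[0->1]=3 prod=3 -> inv=[3 3 7 4]
Step 6: demand=4,sold=4 ship[2->3]=4 ship[1->2]=3 ship[0->1]=3 prod=3 -> inv=[3 3 6 4]

3 3 6 4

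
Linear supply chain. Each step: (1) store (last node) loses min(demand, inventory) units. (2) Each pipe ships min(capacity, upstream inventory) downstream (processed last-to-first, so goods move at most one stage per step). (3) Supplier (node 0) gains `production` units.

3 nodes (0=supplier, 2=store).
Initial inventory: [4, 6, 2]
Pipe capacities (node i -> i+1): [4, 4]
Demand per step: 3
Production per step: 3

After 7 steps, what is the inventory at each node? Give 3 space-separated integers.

Step 1: demand=3,sold=2 ship[1->2]=4 ship[0->1]=4 prod=3 -> inv=[3 6 4]
Step 2: demand=3,sold=3 ship[1->2]=4 ship[0->1]=3 prod=3 -> inv=[3 5 5]
Step 3: demand=3,sold=3 ship[1->2]=4 ship[0->1]=3 prod=3 -> inv=[3 4 6]
Step 4: demand=3,sold=3 ship[1->2]=4 ship[0->1]=3 prod=3 -> inv=[3 3 7]
Step 5: demand=3,sold=3 ship[1->2]=3 ship[0->1]=3 prod=3 -> inv=[3 3 7]
Step 6: demand=3,sold=3 ship[1->2]=3 ship[0->1]=3 prod=3 -> inv=[3 3 7]
Step 7: demand=3,sold=3 ship[1->2]=3 ship[0->1]=3 prod=3 -> inv=[3 3 7]

3 3 7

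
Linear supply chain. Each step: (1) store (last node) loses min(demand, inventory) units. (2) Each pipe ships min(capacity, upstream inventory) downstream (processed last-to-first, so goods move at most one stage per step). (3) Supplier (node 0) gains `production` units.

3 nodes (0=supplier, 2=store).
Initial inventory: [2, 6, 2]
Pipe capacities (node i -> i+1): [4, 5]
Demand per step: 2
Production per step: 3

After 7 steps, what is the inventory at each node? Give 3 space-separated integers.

Step 1: demand=2,sold=2 ship[1->2]=5 ship[0->1]=2 prod=3 -> inv=[3 3 5]
Step 2: demand=2,sold=2 ship[1->2]=3 ship[0->1]=3 prod=3 -> inv=[3 3 6]
Step 3: demand=2,sold=2 ship[1->2]=3 ship[0->1]=3 prod=3 -> inv=[3 3 7]
Step 4: demand=2,sold=2 ship[1->2]=3 ship[0->1]=3 prod=3 -> inv=[3 3 8]
Step 5: demand=2,sold=2 ship[1->2]=3 ship[0->1]=3 prod=3 -> inv=[3 3 9]
Step 6: demand=2,sold=2 ship[1->2]=3 ship[0->1]=3 prod=3 -> inv=[3 3 10]
Step 7: demand=2,sold=2 ship[1->2]=3 ship[0->1]=3 prod=3 -> inv=[3 3 11]

3 3 11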